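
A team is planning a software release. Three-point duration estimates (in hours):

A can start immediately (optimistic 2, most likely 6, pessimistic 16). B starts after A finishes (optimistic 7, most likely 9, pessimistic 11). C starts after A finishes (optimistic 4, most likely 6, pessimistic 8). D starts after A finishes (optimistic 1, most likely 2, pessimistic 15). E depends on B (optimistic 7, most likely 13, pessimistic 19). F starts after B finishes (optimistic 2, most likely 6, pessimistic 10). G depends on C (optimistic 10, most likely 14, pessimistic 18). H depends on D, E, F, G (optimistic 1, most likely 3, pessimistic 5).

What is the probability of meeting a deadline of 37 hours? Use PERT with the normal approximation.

te_A = (2 + 4·6 + 16)/6 = 42/6 = 7; σ²_A = ((16−2)/6)² = 5.444
te_B = (7 + 4·9 + 11)/6 = 54/6 = 9; σ²_B = ((11−7)/6)² = 0.444
te_C = (4 + 4·6 + 8)/6 = 36/6 = 6; σ²_C = ((8−4)/6)² = 0.444
te_D = (1 + 4·2 + 15)/6 = 24/6 = 4; σ²_D = ((15−1)/6)² = 5.444
te_E = (7 + 4·13 + 19)/6 = 78/6 = 13; σ²_E = ((19−7)/6)² = 4.000
te_F = (2 + 4·6 + 10)/6 = 36/6 = 6; σ²_F = ((10−2)/6)² = 1.778
te_G = (10 + 4·14 + 18)/6 = 84/6 = 14; σ²_G = ((18−10)/6)² = 1.778
te_H = (1 + 4·3 + 5)/6 = 18/6 = 3; σ²_H = ((5−1)/6)² = 0.444

Forward pass:
ES_A = 0; EF_A = 7
ES_B = 7; EF_B = 7+9 = 16
ES_C = 7; EF_C = 7+6 = 13
ES_D = 7; EF_D = 7+4 = 11
ES_E = 16; EF_E = 16+13 = 29
ES_F = 16; EF_F = 16+6 = 22
ES_G = 13; EF_G = 13+14 = 27
ES_H = max(EF_D=11, EF_E=29, EF_F=22, EF_G=27) = 29; EF_H = 29+3 = 32
Expected project duration μ = 32 hours. Critical path: A → B → E → H.

Variance along critical path = 5.444 + 0.444 + 4.000 + 0.444 = 10.333; σ = √10.333 = 3.215 hours.
Z = (37 − 32) / 3.215 = 1.555
P(T ≤ 37) = Φ(1.555) ≈ 0.940

0.940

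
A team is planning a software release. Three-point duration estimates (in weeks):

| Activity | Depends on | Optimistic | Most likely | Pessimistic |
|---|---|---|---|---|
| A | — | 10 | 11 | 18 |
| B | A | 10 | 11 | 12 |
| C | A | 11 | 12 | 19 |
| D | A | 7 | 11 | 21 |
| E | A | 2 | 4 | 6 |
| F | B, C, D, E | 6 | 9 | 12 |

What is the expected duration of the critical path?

te_A = (10 + 4·11 + 18)/6 = 72/6 = 12
te_B = (10 + 4·11 + 12)/6 = 66/6 = 11
te_C = (11 + 4·12 + 19)/6 = 78/6 = 13
te_D = (7 + 4·11 + 21)/6 = 72/6 = 12
te_E = (2 + 4·4 + 6)/6 = 24/6 = 4
te_F = (6 + 4·9 + 12)/6 = 54/6 = 9

Forward pass:
ES_A = 0; EF_A = 12
ES_B = 12; EF_B = 12+11 = 23
ES_C = 12; EF_C = 12+13 = 25
ES_D = 12; EF_D = 12+12 = 24
ES_E = 12; EF_E = 12+4 = 16
ES_F = max(EF_B=23, EF_C=25, EF_D=24, EF_E=16) = 25; EF_F = 25+9 = 34
Expected project duration μ = 34 weeks. Critical path: A → C → F.

34 weeks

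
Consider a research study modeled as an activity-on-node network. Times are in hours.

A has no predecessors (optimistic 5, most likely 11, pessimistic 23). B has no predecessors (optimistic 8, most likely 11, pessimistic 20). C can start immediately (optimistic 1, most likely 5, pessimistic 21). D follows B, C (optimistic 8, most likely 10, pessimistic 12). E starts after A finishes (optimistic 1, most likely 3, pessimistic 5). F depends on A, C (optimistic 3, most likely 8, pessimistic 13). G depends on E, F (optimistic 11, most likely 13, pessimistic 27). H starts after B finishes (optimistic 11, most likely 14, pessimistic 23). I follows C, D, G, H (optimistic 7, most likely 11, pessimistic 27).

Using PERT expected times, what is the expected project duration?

te_A = (5 + 4·11 + 23)/6 = 72/6 = 12
te_B = (8 + 4·11 + 20)/6 = 72/6 = 12
te_C = (1 + 4·5 + 21)/6 = 42/6 = 7
te_D = (8 + 4·10 + 12)/6 = 60/6 = 10
te_E = (1 + 4·3 + 5)/6 = 18/6 = 3
te_F = (3 + 4·8 + 13)/6 = 48/6 = 8
te_G = (11 + 4·13 + 27)/6 = 90/6 = 15
te_H = (11 + 4·14 + 23)/6 = 90/6 = 15
te_I = (7 + 4·11 + 27)/6 = 78/6 = 13

Forward pass:
ES_A = 0; EF_A = 12
ES_B = 0; EF_B = 12
ES_C = 0; EF_C = 7
ES_D = max(EF_B=12, EF_C=7) = 12; EF_D = 12+10 = 22
ES_E = 12; EF_E = 12+3 = 15
ES_F = max(EF_A=12, EF_C=7) = 12; EF_F = 12+8 = 20
ES_G = max(EF_E=15, EF_F=20) = 20; EF_G = 20+15 = 35
ES_H = 12; EF_H = 12+15 = 27
ES_I = max(EF_C=7, EF_D=22, EF_G=35, EF_H=27) = 35; EF_I = 35+13 = 48
Expected project duration μ = 48 hours. Critical path: A → F → G → I.

48 hours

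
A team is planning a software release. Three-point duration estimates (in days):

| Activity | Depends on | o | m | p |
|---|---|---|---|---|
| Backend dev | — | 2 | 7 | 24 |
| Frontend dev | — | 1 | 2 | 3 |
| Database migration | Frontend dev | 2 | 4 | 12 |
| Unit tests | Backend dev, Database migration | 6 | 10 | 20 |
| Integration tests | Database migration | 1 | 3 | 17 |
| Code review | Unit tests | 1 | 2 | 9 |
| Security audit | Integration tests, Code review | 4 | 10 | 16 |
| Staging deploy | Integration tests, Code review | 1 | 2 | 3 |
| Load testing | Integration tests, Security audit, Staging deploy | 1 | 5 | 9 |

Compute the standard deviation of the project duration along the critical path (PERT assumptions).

te_Backend dev = (2 + 4·7 + 24)/6 = 54/6 = 9; σ²_Backend dev = ((24−2)/6)² = 13.444
te_Frontend dev = (1 + 4·2 + 3)/6 = 12/6 = 2; σ²_Frontend dev = ((3−1)/6)² = 0.111
te_Database migration = (2 + 4·4 + 12)/6 = 30/6 = 5; σ²_Database migration = ((12−2)/6)² = 2.778
te_Unit tests = (6 + 4·10 + 20)/6 = 66/6 = 11; σ²_Unit tests = ((20−6)/6)² = 5.444
te_Integration tests = (1 + 4·3 + 17)/6 = 30/6 = 5; σ²_Integration tests = ((17−1)/6)² = 7.111
te_Code review = (1 + 4·2 + 9)/6 = 18/6 = 3; σ²_Code review = ((9−1)/6)² = 1.778
te_Security audit = (4 + 4·10 + 16)/6 = 60/6 = 10; σ²_Security audit = ((16−4)/6)² = 4.000
te_Staging deploy = (1 + 4·2 + 3)/6 = 12/6 = 2; σ²_Staging deploy = ((3−1)/6)² = 0.111
te_Load testing = (1 + 4·5 + 9)/6 = 30/6 = 5; σ²_Load testing = ((9−1)/6)² = 1.778

Forward pass:
ES_Backend dev = 0; EF_Backend dev = 9
ES_Frontend dev = 0; EF_Frontend dev = 2
ES_Database migration = 2; EF_Database migration = 2+5 = 7
ES_Unit tests = max(EF_Backend dev=9, EF_Database migration=7) = 9; EF_Unit tests = 9+11 = 20
ES_Integration tests = 7; EF_Integration tests = 7+5 = 12
ES_Code review = 20; EF_Code review = 20+3 = 23
ES_Security audit = max(EF_Integration tests=12, EF_Code review=23) = 23; EF_Security audit = 23+10 = 33
ES_Staging deploy = max(EF_Integration tests=12, EF_Code review=23) = 23; EF_Staging deploy = 23+2 = 25
ES_Load testing = max(EF_Integration tests=12, EF_Security audit=33, EF_Staging deploy=25) = 33; EF_Load testing = 33+5 = 38
Expected project duration μ = 38 days. Critical path: Backend dev → Unit tests → Code review → Security audit → Load testing.

Variance along critical path = 13.444 + 5.444 + 1.778 + 4.000 + 1.778 = 26.444
σ = √26.444 = 5.142 days

5.14 days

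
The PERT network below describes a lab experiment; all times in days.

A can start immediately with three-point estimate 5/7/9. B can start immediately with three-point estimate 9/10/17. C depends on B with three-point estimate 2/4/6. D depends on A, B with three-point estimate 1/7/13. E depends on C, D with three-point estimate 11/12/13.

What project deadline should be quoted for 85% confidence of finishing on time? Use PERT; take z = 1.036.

32.5 days

te_A = (5 + 4·7 + 9)/6 = 42/6 = 7; σ²_A = ((9−5)/6)² = 0.444
te_B = (9 + 4·10 + 17)/6 = 66/6 = 11; σ²_B = ((17−9)/6)² = 1.778
te_C = (2 + 4·4 + 6)/6 = 24/6 = 4; σ²_C = ((6−2)/6)² = 0.444
te_D = (1 + 4·7 + 13)/6 = 42/6 = 7; σ²_D = ((13−1)/6)² = 4.000
te_E = (11 + 4·12 + 13)/6 = 72/6 = 12; σ²_E = ((13−11)/6)² = 0.111

Forward pass:
ES_A = 0; EF_A = 7
ES_B = 0; EF_B = 11
ES_C = 11; EF_C = 11+4 = 15
ES_D = max(EF_A=7, EF_B=11) = 11; EF_D = 11+7 = 18
ES_E = max(EF_C=15, EF_D=18) = 18; EF_E = 18+12 = 30
Expected project duration μ = 30 days. Critical path: B → D → E.

Variance along critical path = 1.778 + 4.000 + 0.111 = 5.889; σ = 2.427 days.
D = μ + z·σ = 30 + 1.036·2.427 = 32.5 days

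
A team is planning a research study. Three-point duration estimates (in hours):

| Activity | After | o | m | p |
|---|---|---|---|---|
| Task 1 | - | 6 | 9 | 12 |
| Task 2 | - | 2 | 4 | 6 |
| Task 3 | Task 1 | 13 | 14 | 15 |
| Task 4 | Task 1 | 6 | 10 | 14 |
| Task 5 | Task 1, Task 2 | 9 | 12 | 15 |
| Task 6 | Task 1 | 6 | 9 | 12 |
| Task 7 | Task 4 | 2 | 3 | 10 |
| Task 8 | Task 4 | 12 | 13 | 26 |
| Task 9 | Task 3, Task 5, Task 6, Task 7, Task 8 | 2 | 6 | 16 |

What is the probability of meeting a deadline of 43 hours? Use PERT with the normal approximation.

0.706

te_Task 1 = (6 + 4·9 + 12)/6 = 54/6 = 9; σ²_Task 1 = ((12−6)/6)² = 1.000
te_Task 2 = (2 + 4·4 + 6)/6 = 24/6 = 4; σ²_Task 2 = ((6−2)/6)² = 0.444
te_Task 3 = (13 + 4·14 + 15)/6 = 84/6 = 14; σ²_Task 3 = ((15−13)/6)² = 0.111
te_Task 4 = (6 + 4·10 + 14)/6 = 60/6 = 10; σ²_Task 4 = ((14−6)/6)² = 1.778
te_Task 5 = (9 + 4·12 + 15)/6 = 72/6 = 12; σ²_Task 5 = ((15−9)/6)² = 1.000
te_Task 6 = (6 + 4·9 + 12)/6 = 54/6 = 9; σ²_Task 6 = ((12−6)/6)² = 1.000
te_Task 7 = (2 + 4·3 + 10)/6 = 24/6 = 4; σ²_Task 7 = ((10−2)/6)² = 1.778
te_Task 8 = (12 + 4·13 + 26)/6 = 90/6 = 15; σ²_Task 8 = ((26−12)/6)² = 5.444
te_Task 9 = (2 + 4·6 + 16)/6 = 42/6 = 7; σ²_Task 9 = ((16−2)/6)² = 5.444

Forward pass:
ES_Task 1 = 0; EF_Task 1 = 9
ES_Task 2 = 0; EF_Task 2 = 4
ES_Task 3 = 9; EF_Task 3 = 9+14 = 23
ES_Task 4 = 9; EF_Task 4 = 9+10 = 19
ES_Task 5 = max(EF_Task 1=9, EF_Task 2=4) = 9; EF_Task 5 = 9+12 = 21
ES_Task 6 = 9; EF_Task 6 = 9+9 = 18
ES_Task 7 = 19; EF_Task 7 = 19+4 = 23
ES_Task 8 = 19; EF_Task 8 = 19+15 = 34
ES_Task 9 = max(EF_Task 3=23, EF_Task 5=21, EF_Task 6=18, EF_Task 7=23, EF_Task 8=34) = 34; EF_Task 9 = 34+7 = 41
Expected project duration μ = 41 hours. Critical path: Task 1 → Task 4 → Task 8 → Task 9.

Variance along critical path = 1.000 + 1.778 + 5.444 + 5.444 = 13.667; σ = √13.667 = 3.697 hours.
Z = (43 − 41) / 3.697 = 0.541
P(T ≤ 43) = Φ(0.541) ≈ 0.706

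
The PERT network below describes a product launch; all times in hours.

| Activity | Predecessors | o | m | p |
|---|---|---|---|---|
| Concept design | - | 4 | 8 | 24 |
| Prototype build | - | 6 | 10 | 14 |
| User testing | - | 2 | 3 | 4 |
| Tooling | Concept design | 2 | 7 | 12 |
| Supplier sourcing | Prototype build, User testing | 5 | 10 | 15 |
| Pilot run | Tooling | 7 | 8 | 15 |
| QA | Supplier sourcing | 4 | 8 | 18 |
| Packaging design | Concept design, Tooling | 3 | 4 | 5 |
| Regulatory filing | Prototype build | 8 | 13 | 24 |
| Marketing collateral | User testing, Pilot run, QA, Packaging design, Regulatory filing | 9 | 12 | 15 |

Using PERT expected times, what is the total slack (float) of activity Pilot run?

te_Concept design = (4 + 4·8 + 24)/6 = 60/6 = 10
te_Prototype build = (6 + 4·10 + 14)/6 = 60/6 = 10
te_User testing = (2 + 4·3 + 4)/6 = 18/6 = 3
te_Tooling = (2 + 4·7 + 12)/6 = 42/6 = 7
te_Supplier sourcing = (5 + 4·10 + 15)/6 = 60/6 = 10
te_Pilot run = (7 + 4·8 + 15)/6 = 54/6 = 9
te_QA = (4 + 4·8 + 18)/6 = 54/6 = 9
te_Packaging design = (3 + 4·4 + 5)/6 = 24/6 = 4
te_Regulatory filing = (8 + 4·13 + 24)/6 = 84/6 = 14
te_Marketing collateral = (9 + 4·12 + 15)/6 = 72/6 = 12

Forward pass:
ES_Concept design = 0; EF_Concept design = 10
ES_Prototype build = 0; EF_Prototype build = 10
ES_User testing = 0; EF_User testing = 3
ES_Tooling = 10; EF_Tooling = 10+7 = 17
ES_Supplier sourcing = max(EF_Prototype build=10, EF_User testing=3) = 10; EF_Supplier sourcing = 10+10 = 20
ES_Pilot run = 17; EF_Pilot run = 17+9 = 26
ES_QA = 20; EF_QA = 20+9 = 29
ES_Packaging design = max(EF_Concept design=10, EF_Tooling=17) = 17; EF_Packaging design = 17+4 = 21
ES_Regulatory filing = 10; EF_Regulatory filing = 10+14 = 24
ES_Marketing collateral = max(EF_User testing=3, EF_Pilot run=26, EF_QA=29, EF_Packaging design=21, EF_Regulatory filing=24) = 29; EF_Marketing collateral = 29+12 = 41
Expected project duration μ = 41 hours. Critical path: Prototype build → Supplier sourcing → QA → Marketing collateral.

Backward pass:
LF_Marketing collateral = 41; LS_Marketing collateral = 41−12 = 29
LF_Regulatory filing = LS_Marketing collateral = 29; LS_Regulatory filing = 29−14 = 15
LF_Packaging design = LS_Marketing collateral = 29; LS_Packaging design = 29−4 = 25
LF_QA = LS_Marketing collateral = 29; LS_QA = 29−9 = 20
LF_Pilot run = LS_Marketing collateral = 29; LS_Pilot run = 29−9 = 20
LF_Supplier sourcing = LS_QA = 20; LS_Supplier sourcing = 20−10 = 10
LF_Tooling = min(LS_Pilot run=20, LS_Packaging design=25) = 20; LS_Tooling = 20−7 = 13
LF_User testing = min(LS_Supplier sourcing=10, LS_Marketing collateral=29) = 10; LS_User testing = 10−3 = 7
LF_Prototype build = min(LS_Supplier sourcing=10, LS_Regulatory filing=15) = 10; LS_Prototype build = 10−10 = 0
LF_Concept design = min(LS_Tooling=13, LS_Packaging design=25) = 13; LS_Concept design = 13−10 = 3
Slack_Pilot run = LS_Pilot run − ES_Pilot run = 20 − 17 = 3

3 hours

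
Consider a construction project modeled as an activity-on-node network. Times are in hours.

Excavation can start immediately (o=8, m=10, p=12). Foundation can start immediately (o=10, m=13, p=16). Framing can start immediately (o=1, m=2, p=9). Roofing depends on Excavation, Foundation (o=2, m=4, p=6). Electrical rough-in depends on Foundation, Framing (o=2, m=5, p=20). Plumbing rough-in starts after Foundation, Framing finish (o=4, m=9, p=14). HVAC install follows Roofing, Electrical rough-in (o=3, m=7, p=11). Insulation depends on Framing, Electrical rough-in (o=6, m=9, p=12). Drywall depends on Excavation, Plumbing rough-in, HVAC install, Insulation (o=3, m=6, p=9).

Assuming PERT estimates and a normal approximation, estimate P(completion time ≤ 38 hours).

te_Excavation = (8 + 4·10 + 12)/6 = 60/6 = 10; σ²_Excavation = ((12−8)/6)² = 0.444
te_Foundation = (10 + 4·13 + 16)/6 = 78/6 = 13; σ²_Foundation = ((16−10)/6)² = 1.000
te_Framing = (1 + 4·2 + 9)/6 = 18/6 = 3; σ²_Framing = ((9−1)/6)² = 1.778
te_Roofing = (2 + 4·4 + 6)/6 = 24/6 = 4; σ²_Roofing = ((6−2)/6)² = 0.444
te_Electrical rough-in = (2 + 4·5 + 20)/6 = 42/6 = 7; σ²_Electrical rough-in = ((20−2)/6)² = 9.000
te_Plumbing rough-in = (4 + 4·9 + 14)/6 = 54/6 = 9; σ²_Plumbing rough-in = ((14−4)/6)² = 2.778
te_HVAC install = (3 + 4·7 + 11)/6 = 42/6 = 7; σ²_HVAC install = ((11−3)/6)² = 1.778
te_Insulation = (6 + 4·9 + 12)/6 = 54/6 = 9; σ²_Insulation = ((12−6)/6)² = 1.000
te_Drywall = (3 + 4·6 + 9)/6 = 36/6 = 6; σ²_Drywall = ((9−3)/6)² = 1.000

Forward pass:
ES_Excavation = 0; EF_Excavation = 10
ES_Foundation = 0; EF_Foundation = 13
ES_Framing = 0; EF_Framing = 3
ES_Roofing = max(EF_Excavation=10, EF_Foundation=13) = 13; EF_Roofing = 13+4 = 17
ES_Electrical rough-in = max(EF_Foundation=13, EF_Framing=3) = 13; EF_Electrical rough-in = 13+7 = 20
ES_Plumbing rough-in = max(EF_Foundation=13, EF_Framing=3) = 13; EF_Plumbing rough-in = 13+9 = 22
ES_HVAC install = max(EF_Roofing=17, EF_Electrical rough-in=20) = 20; EF_HVAC install = 20+7 = 27
ES_Insulation = max(EF_Framing=3, EF_Electrical rough-in=20) = 20; EF_Insulation = 20+9 = 29
ES_Drywall = max(EF_Excavation=10, EF_Plumbing rough-in=22, EF_HVAC install=27, EF_Insulation=29) = 29; EF_Drywall = 29+6 = 35
Expected project duration μ = 35 hours. Critical path: Foundation → Electrical rough-in → Insulation → Drywall.

Variance along critical path = 1.000 + 9.000 + 1.000 + 1.000 = 12.000; σ = √12.000 = 3.464 hours.
Z = (38 − 35) / 3.464 = 0.866
P(T ≤ 38) = Φ(0.866) ≈ 0.807

0.807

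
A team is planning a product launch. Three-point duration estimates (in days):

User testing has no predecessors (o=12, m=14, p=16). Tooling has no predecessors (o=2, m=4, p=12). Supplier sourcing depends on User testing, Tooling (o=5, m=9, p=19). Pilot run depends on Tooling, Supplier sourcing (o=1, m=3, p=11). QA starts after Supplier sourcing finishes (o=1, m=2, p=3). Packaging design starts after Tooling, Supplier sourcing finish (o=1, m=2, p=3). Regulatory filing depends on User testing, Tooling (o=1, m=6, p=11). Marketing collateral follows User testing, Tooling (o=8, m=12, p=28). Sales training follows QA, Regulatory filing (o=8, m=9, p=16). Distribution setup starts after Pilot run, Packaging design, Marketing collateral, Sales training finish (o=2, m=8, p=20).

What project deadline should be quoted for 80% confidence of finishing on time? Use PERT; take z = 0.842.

48.4 days

te_User testing = (12 + 4·14 + 16)/6 = 84/6 = 14; σ²_User testing = ((16−12)/6)² = 0.444
te_Tooling = (2 + 4·4 + 12)/6 = 30/6 = 5; σ²_Tooling = ((12−2)/6)² = 2.778
te_Supplier sourcing = (5 + 4·9 + 19)/6 = 60/6 = 10; σ²_Supplier sourcing = ((19−5)/6)² = 5.444
te_Pilot run = (1 + 4·3 + 11)/6 = 24/6 = 4; σ²_Pilot run = ((11−1)/6)² = 2.778
te_QA = (1 + 4·2 + 3)/6 = 12/6 = 2; σ²_QA = ((3−1)/6)² = 0.111
te_Packaging design = (1 + 4·2 + 3)/6 = 12/6 = 2; σ²_Packaging design = ((3−1)/6)² = 0.111
te_Regulatory filing = (1 + 4·6 + 11)/6 = 36/6 = 6; σ²_Regulatory filing = ((11−1)/6)² = 2.778
te_Marketing collateral = (8 + 4·12 + 28)/6 = 84/6 = 14; σ²_Marketing collateral = ((28−8)/6)² = 11.111
te_Sales training = (8 + 4·9 + 16)/6 = 60/6 = 10; σ²_Sales training = ((16−8)/6)² = 1.778
te_Distribution setup = (2 + 4·8 + 20)/6 = 54/6 = 9; σ²_Distribution setup = ((20−2)/6)² = 9.000

Forward pass:
ES_User testing = 0; EF_User testing = 14
ES_Tooling = 0; EF_Tooling = 5
ES_Supplier sourcing = max(EF_User testing=14, EF_Tooling=5) = 14; EF_Supplier sourcing = 14+10 = 24
ES_Pilot run = max(EF_Tooling=5, EF_Supplier sourcing=24) = 24; EF_Pilot run = 24+4 = 28
ES_QA = 24; EF_QA = 24+2 = 26
ES_Packaging design = max(EF_Tooling=5, EF_Supplier sourcing=24) = 24; EF_Packaging design = 24+2 = 26
ES_Regulatory filing = max(EF_User testing=14, EF_Tooling=5) = 14; EF_Regulatory filing = 14+6 = 20
ES_Marketing collateral = max(EF_User testing=14, EF_Tooling=5) = 14; EF_Marketing collateral = 14+14 = 28
ES_Sales training = max(EF_QA=26, EF_Regulatory filing=20) = 26; EF_Sales training = 26+10 = 36
ES_Distribution setup = max(EF_Pilot run=28, EF_Packaging design=26, EF_Marketing collateral=28, EF_Sales training=36) = 36; EF_Distribution setup = 36+9 = 45
Expected project duration μ = 45 days. Critical path: User testing → Supplier sourcing → QA → Sales training → Distribution setup.

Variance along critical path = 0.444 + 5.444 + 0.111 + 1.778 + 9.000 = 16.778; σ = 4.096 days.
D = μ + z·σ = 45 + 0.842·4.096 = 48.4 days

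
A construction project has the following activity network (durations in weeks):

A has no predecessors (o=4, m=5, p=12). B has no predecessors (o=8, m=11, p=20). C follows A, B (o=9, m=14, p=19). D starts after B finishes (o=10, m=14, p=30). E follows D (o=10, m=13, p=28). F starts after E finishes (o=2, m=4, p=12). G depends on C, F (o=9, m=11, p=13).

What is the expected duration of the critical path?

59 weeks

te_A = (4 + 4·5 + 12)/6 = 36/6 = 6
te_B = (8 + 4·11 + 20)/6 = 72/6 = 12
te_C = (9 + 4·14 + 19)/6 = 84/6 = 14
te_D = (10 + 4·14 + 30)/6 = 96/6 = 16
te_E = (10 + 4·13 + 28)/6 = 90/6 = 15
te_F = (2 + 4·4 + 12)/6 = 30/6 = 5
te_G = (9 + 4·11 + 13)/6 = 66/6 = 11

Forward pass:
ES_A = 0; EF_A = 6
ES_B = 0; EF_B = 12
ES_C = max(EF_A=6, EF_B=12) = 12; EF_C = 12+14 = 26
ES_D = 12; EF_D = 12+16 = 28
ES_E = 28; EF_E = 28+15 = 43
ES_F = 43; EF_F = 43+5 = 48
ES_G = max(EF_C=26, EF_F=48) = 48; EF_G = 48+11 = 59
Expected project duration μ = 59 weeks. Critical path: B → D → E → F → G.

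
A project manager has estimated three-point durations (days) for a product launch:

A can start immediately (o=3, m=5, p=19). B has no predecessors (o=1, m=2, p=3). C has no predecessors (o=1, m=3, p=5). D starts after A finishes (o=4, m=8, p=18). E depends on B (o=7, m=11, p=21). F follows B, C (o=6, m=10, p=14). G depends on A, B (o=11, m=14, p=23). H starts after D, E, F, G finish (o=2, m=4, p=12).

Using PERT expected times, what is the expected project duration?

27 days

te_A = (3 + 4·5 + 19)/6 = 42/6 = 7
te_B = (1 + 4·2 + 3)/6 = 12/6 = 2
te_C = (1 + 4·3 + 5)/6 = 18/6 = 3
te_D = (4 + 4·8 + 18)/6 = 54/6 = 9
te_E = (7 + 4·11 + 21)/6 = 72/6 = 12
te_F = (6 + 4·10 + 14)/6 = 60/6 = 10
te_G = (11 + 4·14 + 23)/6 = 90/6 = 15
te_H = (2 + 4·4 + 12)/6 = 30/6 = 5

Forward pass:
ES_A = 0; EF_A = 7
ES_B = 0; EF_B = 2
ES_C = 0; EF_C = 3
ES_D = 7; EF_D = 7+9 = 16
ES_E = 2; EF_E = 2+12 = 14
ES_F = max(EF_B=2, EF_C=3) = 3; EF_F = 3+10 = 13
ES_G = max(EF_A=7, EF_B=2) = 7; EF_G = 7+15 = 22
ES_H = max(EF_D=16, EF_E=14, EF_F=13, EF_G=22) = 22; EF_H = 22+5 = 27
Expected project duration μ = 27 days. Critical path: A → G → H.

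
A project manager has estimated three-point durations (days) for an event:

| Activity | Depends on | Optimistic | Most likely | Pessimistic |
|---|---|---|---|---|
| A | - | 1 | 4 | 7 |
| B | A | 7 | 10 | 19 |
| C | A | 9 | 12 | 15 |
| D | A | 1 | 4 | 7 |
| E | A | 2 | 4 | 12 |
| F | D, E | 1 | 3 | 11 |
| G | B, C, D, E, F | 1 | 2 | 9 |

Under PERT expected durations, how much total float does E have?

3 days

te_A = (1 + 4·4 + 7)/6 = 24/6 = 4
te_B = (7 + 4·10 + 19)/6 = 66/6 = 11
te_C = (9 + 4·12 + 15)/6 = 72/6 = 12
te_D = (1 + 4·4 + 7)/6 = 24/6 = 4
te_E = (2 + 4·4 + 12)/6 = 30/6 = 5
te_F = (1 + 4·3 + 11)/6 = 24/6 = 4
te_G = (1 + 4·2 + 9)/6 = 18/6 = 3

Forward pass:
ES_A = 0; EF_A = 4
ES_B = 4; EF_B = 4+11 = 15
ES_C = 4; EF_C = 4+12 = 16
ES_D = 4; EF_D = 4+4 = 8
ES_E = 4; EF_E = 4+5 = 9
ES_F = max(EF_D=8, EF_E=9) = 9; EF_F = 9+4 = 13
ES_G = max(EF_B=15, EF_C=16, EF_D=8, EF_E=9, EF_F=13) = 16; EF_G = 16+3 = 19
Expected project duration μ = 19 days. Critical path: A → C → G.

Backward pass:
LF_G = 19; LS_G = 19−3 = 16
LF_F = LS_G = 16; LS_F = 16−4 = 12
LF_E = min(LS_F=12, LS_G=16) = 12; LS_E = 12−5 = 7
LF_D = min(LS_F=12, LS_G=16) = 12; LS_D = 12−4 = 8
LF_C = LS_G = 16; LS_C = 16−12 = 4
LF_B = LS_G = 16; LS_B = 16−11 = 5
LF_A = min(LS_B=5, LS_C=4, LS_D=8, LS_E=7) = 4; LS_A = 4−4 = 0
Slack_E = LS_E − ES_E = 7 − 4 = 3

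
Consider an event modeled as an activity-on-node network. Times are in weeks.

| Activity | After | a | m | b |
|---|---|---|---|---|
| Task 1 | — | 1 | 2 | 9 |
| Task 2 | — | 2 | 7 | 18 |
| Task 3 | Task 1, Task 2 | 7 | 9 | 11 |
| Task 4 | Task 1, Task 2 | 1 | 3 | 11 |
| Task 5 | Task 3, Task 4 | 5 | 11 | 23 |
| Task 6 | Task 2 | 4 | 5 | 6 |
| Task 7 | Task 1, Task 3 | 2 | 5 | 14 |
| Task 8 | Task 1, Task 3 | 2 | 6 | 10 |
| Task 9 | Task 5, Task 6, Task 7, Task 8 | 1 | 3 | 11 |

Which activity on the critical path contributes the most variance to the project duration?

te_Task 1 = (1 + 4·2 + 9)/6 = 18/6 = 3; σ²_Task 1 = ((9−1)/6)² = 1.778
te_Task 2 = (2 + 4·7 + 18)/6 = 48/6 = 8; σ²_Task 2 = ((18−2)/6)² = 7.111
te_Task 3 = (7 + 4·9 + 11)/6 = 54/6 = 9; σ²_Task 3 = ((11−7)/6)² = 0.444
te_Task 4 = (1 + 4·3 + 11)/6 = 24/6 = 4; σ²_Task 4 = ((11−1)/6)² = 2.778
te_Task 5 = (5 + 4·11 + 23)/6 = 72/6 = 12; σ²_Task 5 = ((23−5)/6)² = 9.000
te_Task 6 = (4 + 4·5 + 6)/6 = 30/6 = 5; σ²_Task 6 = ((6−4)/6)² = 0.111
te_Task 7 = (2 + 4·5 + 14)/6 = 36/6 = 6; σ²_Task 7 = ((14−2)/6)² = 4.000
te_Task 8 = (2 + 4·6 + 10)/6 = 36/6 = 6; σ²_Task 8 = ((10−2)/6)² = 1.778
te_Task 9 = (1 + 4·3 + 11)/6 = 24/6 = 4; σ²_Task 9 = ((11−1)/6)² = 2.778

Forward pass:
ES_Task 1 = 0; EF_Task 1 = 3
ES_Task 2 = 0; EF_Task 2 = 8
ES_Task 3 = max(EF_Task 1=3, EF_Task 2=8) = 8; EF_Task 3 = 8+9 = 17
ES_Task 4 = max(EF_Task 1=3, EF_Task 2=8) = 8; EF_Task 4 = 8+4 = 12
ES_Task 5 = max(EF_Task 3=17, EF_Task 4=12) = 17; EF_Task 5 = 17+12 = 29
ES_Task 6 = 8; EF_Task 6 = 8+5 = 13
ES_Task 7 = max(EF_Task 1=3, EF_Task 3=17) = 17; EF_Task 7 = 17+6 = 23
ES_Task 8 = max(EF_Task 1=3, EF_Task 3=17) = 17; EF_Task 8 = 17+6 = 23
ES_Task 9 = max(EF_Task 5=29, EF_Task 6=13, EF_Task 7=23, EF_Task 8=23) = 29; EF_Task 9 = 29+4 = 33
Expected project duration μ = 33 weeks. Critical path: Task 2 → Task 3 → Task 5 → Task 9.

Variances on critical path: σ²_Task 2=7.111, σ²_Task 3=0.444, σ²_Task 5=9.000, σ²_Task 9=2.778.
Largest is σ²_Task 5 = 9.000.

Task 5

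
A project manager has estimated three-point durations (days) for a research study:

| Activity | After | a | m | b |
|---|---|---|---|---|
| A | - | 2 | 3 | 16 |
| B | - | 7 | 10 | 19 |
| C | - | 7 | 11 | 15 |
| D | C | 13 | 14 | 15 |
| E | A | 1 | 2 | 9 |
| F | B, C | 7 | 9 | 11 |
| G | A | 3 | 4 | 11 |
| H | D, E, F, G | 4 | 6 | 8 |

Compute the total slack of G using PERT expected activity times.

15 days

te_A = (2 + 4·3 + 16)/6 = 30/6 = 5
te_B = (7 + 4·10 + 19)/6 = 66/6 = 11
te_C = (7 + 4·11 + 15)/6 = 66/6 = 11
te_D = (13 + 4·14 + 15)/6 = 84/6 = 14
te_E = (1 + 4·2 + 9)/6 = 18/6 = 3
te_F = (7 + 4·9 + 11)/6 = 54/6 = 9
te_G = (3 + 4·4 + 11)/6 = 30/6 = 5
te_H = (4 + 4·6 + 8)/6 = 36/6 = 6

Forward pass:
ES_A = 0; EF_A = 5
ES_B = 0; EF_B = 11
ES_C = 0; EF_C = 11
ES_D = 11; EF_D = 11+14 = 25
ES_E = 5; EF_E = 5+3 = 8
ES_F = max(EF_B=11, EF_C=11) = 11; EF_F = 11+9 = 20
ES_G = 5; EF_G = 5+5 = 10
ES_H = max(EF_D=25, EF_E=8, EF_F=20, EF_G=10) = 25; EF_H = 25+6 = 31
Expected project duration μ = 31 days. Critical path: C → D → H.

Backward pass:
LF_H = 31; LS_H = 31−6 = 25
LF_G = LS_H = 25; LS_G = 25−5 = 20
LF_F = LS_H = 25; LS_F = 25−9 = 16
LF_E = LS_H = 25; LS_E = 25−3 = 22
LF_D = LS_H = 25; LS_D = 25−14 = 11
LF_C = min(LS_D=11, LS_F=16) = 11; LS_C = 11−11 = 0
LF_B = LS_F = 16; LS_B = 16−11 = 5
LF_A = min(LS_E=22, LS_G=20) = 20; LS_A = 20−5 = 15
Slack_G = LS_G − ES_G = 20 − 5 = 15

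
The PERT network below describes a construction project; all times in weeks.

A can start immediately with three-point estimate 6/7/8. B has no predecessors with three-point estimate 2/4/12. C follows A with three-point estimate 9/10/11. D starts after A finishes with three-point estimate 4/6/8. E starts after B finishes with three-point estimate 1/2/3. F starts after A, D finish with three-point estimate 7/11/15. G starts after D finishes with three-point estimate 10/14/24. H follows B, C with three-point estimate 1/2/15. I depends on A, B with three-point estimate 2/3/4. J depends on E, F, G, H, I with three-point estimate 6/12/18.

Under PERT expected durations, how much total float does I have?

te_A = (6 + 4·7 + 8)/6 = 42/6 = 7
te_B = (2 + 4·4 + 12)/6 = 30/6 = 5
te_C = (9 + 4·10 + 11)/6 = 60/6 = 10
te_D = (4 + 4·6 + 8)/6 = 36/6 = 6
te_E = (1 + 4·2 + 3)/6 = 12/6 = 2
te_F = (7 + 4·11 + 15)/6 = 66/6 = 11
te_G = (10 + 4·14 + 24)/6 = 90/6 = 15
te_H = (1 + 4·2 + 15)/6 = 24/6 = 4
te_I = (2 + 4·3 + 4)/6 = 18/6 = 3
te_J = (6 + 4·12 + 18)/6 = 72/6 = 12

Forward pass:
ES_A = 0; EF_A = 7
ES_B = 0; EF_B = 5
ES_C = 7; EF_C = 7+10 = 17
ES_D = 7; EF_D = 7+6 = 13
ES_E = 5; EF_E = 5+2 = 7
ES_F = max(EF_A=7, EF_D=13) = 13; EF_F = 13+11 = 24
ES_G = 13; EF_G = 13+15 = 28
ES_H = max(EF_B=5, EF_C=17) = 17; EF_H = 17+4 = 21
ES_I = max(EF_A=7, EF_B=5) = 7; EF_I = 7+3 = 10
ES_J = max(EF_E=7, EF_F=24, EF_G=28, EF_H=21, EF_I=10) = 28; EF_J = 28+12 = 40
Expected project duration μ = 40 weeks. Critical path: A → D → G → J.

Backward pass:
LF_J = 40; LS_J = 40−12 = 28
LF_I = LS_J = 28; LS_I = 28−3 = 25
LF_H = LS_J = 28; LS_H = 28−4 = 24
LF_G = LS_J = 28; LS_G = 28−15 = 13
LF_F = LS_J = 28; LS_F = 28−11 = 17
LF_E = LS_J = 28; LS_E = 28−2 = 26
LF_D = min(LS_F=17, LS_G=13) = 13; LS_D = 13−6 = 7
LF_C = LS_H = 24; LS_C = 24−10 = 14
LF_B = min(LS_E=26, LS_H=24, LS_I=25) = 24; LS_B = 24−5 = 19
LF_A = min(LS_C=14, LS_D=7, LS_F=17, LS_I=25) = 7; LS_A = 7−7 = 0
Slack_I = LS_I − ES_I = 25 − 7 = 18

18 weeks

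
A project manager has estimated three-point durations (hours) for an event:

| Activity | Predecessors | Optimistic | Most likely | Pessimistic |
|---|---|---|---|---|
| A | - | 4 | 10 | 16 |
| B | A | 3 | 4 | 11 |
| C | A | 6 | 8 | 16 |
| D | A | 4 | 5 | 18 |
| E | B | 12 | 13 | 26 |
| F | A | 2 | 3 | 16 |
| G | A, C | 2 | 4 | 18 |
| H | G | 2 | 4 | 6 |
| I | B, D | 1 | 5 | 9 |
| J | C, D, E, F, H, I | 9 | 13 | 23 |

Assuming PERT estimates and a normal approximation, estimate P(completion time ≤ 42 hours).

0.312

te_A = (4 + 4·10 + 16)/6 = 60/6 = 10; σ²_A = ((16−4)/6)² = 4.000
te_B = (3 + 4·4 + 11)/6 = 30/6 = 5; σ²_B = ((11−3)/6)² = 1.778
te_C = (6 + 4·8 + 16)/6 = 54/6 = 9; σ²_C = ((16−6)/6)² = 2.778
te_D = (4 + 4·5 + 18)/6 = 42/6 = 7; σ²_D = ((18−4)/6)² = 5.444
te_E = (12 + 4·13 + 26)/6 = 90/6 = 15; σ²_E = ((26−12)/6)² = 5.444
te_F = (2 + 4·3 + 16)/6 = 30/6 = 5; σ²_F = ((16−2)/6)² = 5.444
te_G = (2 + 4·4 + 18)/6 = 36/6 = 6; σ²_G = ((18−2)/6)² = 7.111
te_H = (2 + 4·4 + 6)/6 = 24/6 = 4; σ²_H = ((6−2)/6)² = 0.444
te_I = (1 + 4·5 + 9)/6 = 30/6 = 5; σ²_I = ((9−1)/6)² = 1.778
te_J = (9 + 4·13 + 23)/6 = 84/6 = 14; σ²_J = ((23−9)/6)² = 5.444

Forward pass:
ES_A = 0; EF_A = 10
ES_B = 10; EF_B = 10+5 = 15
ES_C = 10; EF_C = 10+9 = 19
ES_D = 10; EF_D = 10+7 = 17
ES_E = 15; EF_E = 15+15 = 30
ES_F = 10; EF_F = 10+5 = 15
ES_G = max(EF_A=10, EF_C=19) = 19; EF_G = 19+6 = 25
ES_H = 25; EF_H = 25+4 = 29
ES_I = max(EF_B=15, EF_D=17) = 17; EF_I = 17+5 = 22
ES_J = max(EF_C=19, EF_D=17, EF_E=30, EF_F=15, EF_H=29, EF_I=22) = 30; EF_J = 30+14 = 44
Expected project duration μ = 44 hours. Critical path: A → B → E → J.

Variance along critical path = 4.000 + 1.778 + 5.444 + 5.444 = 16.667; σ = √16.667 = 4.082 hours.
Z = (42 − 44) / 4.082 = -0.490
P(T ≤ 42) = Φ(-0.490) ≈ 0.312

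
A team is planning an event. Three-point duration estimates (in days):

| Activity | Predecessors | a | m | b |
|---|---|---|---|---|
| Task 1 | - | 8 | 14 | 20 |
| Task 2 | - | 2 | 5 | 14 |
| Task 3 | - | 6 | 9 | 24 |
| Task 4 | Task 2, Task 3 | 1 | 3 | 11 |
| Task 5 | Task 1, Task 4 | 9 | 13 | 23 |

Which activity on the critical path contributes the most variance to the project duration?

Task 3

te_Task 1 = (8 + 4·14 + 20)/6 = 84/6 = 14; σ²_Task 1 = ((20−8)/6)² = 4.000
te_Task 2 = (2 + 4·5 + 14)/6 = 36/6 = 6; σ²_Task 2 = ((14−2)/6)² = 4.000
te_Task 3 = (6 + 4·9 + 24)/6 = 66/6 = 11; σ²_Task 3 = ((24−6)/6)² = 9.000
te_Task 4 = (1 + 4·3 + 11)/6 = 24/6 = 4; σ²_Task 4 = ((11−1)/6)² = 2.778
te_Task 5 = (9 + 4·13 + 23)/6 = 84/6 = 14; σ²_Task 5 = ((23−9)/6)² = 5.444

Forward pass:
ES_Task 1 = 0; EF_Task 1 = 14
ES_Task 2 = 0; EF_Task 2 = 6
ES_Task 3 = 0; EF_Task 3 = 11
ES_Task 4 = max(EF_Task 2=6, EF_Task 3=11) = 11; EF_Task 4 = 11+4 = 15
ES_Task 5 = max(EF_Task 1=14, EF_Task 4=15) = 15; EF_Task 5 = 15+14 = 29
Expected project duration μ = 29 days. Critical path: Task 3 → Task 4 → Task 5.

Variances on critical path: σ²_Task 3=9.000, σ²_Task 4=2.778, σ²_Task 5=5.444.
Largest is σ²_Task 3 = 9.000.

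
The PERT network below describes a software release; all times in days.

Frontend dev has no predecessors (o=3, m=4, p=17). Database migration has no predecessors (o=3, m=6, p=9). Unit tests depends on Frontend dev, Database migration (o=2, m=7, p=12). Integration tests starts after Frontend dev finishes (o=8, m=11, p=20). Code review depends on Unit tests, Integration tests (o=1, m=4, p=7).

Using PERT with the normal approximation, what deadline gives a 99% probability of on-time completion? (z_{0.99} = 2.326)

29.5 days

te_Frontend dev = (3 + 4·4 + 17)/6 = 36/6 = 6; σ²_Frontend dev = ((17−3)/6)² = 5.444
te_Database migration = (3 + 4·6 + 9)/6 = 36/6 = 6; σ²_Database migration = ((9−3)/6)² = 1.000
te_Unit tests = (2 + 4·7 + 12)/6 = 42/6 = 7; σ²_Unit tests = ((12−2)/6)² = 2.778
te_Integration tests = (8 + 4·11 + 20)/6 = 72/6 = 12; σ²_Integration tests = ((20−8)/6)² = 4.000
te_Code review = (1 + 4·4 + 7)/6 = 24/6 = 4; σ²_Code review = ((7−1)/6)² = 1.000

Forward pass:
ES_Frontend dev = 0; EF_Frontend dev = 6
ES_Database migration = 0; EF_Database migration = 6
ES_Unit tests = max(EF_Frontend dev=6, EF_Database migration=6) = 6; EF_Unit tests = 6+7 = 13
ES_Integration tests = 6; EF_Integration tests = 6+12 = 18
ES_Code review = max(EF_Unit tests=13, EF_Integration tests=18) = 18; EF_Code review = 18+4 = 22
Expected project duration μ = 22 days. Critical path: Frontend dev → Integration tests → Code review.

Variance along critical path = 5.444 + 4.000 + 1.000 = 10.444; σ = 3.232 days.
D = μ + z·σ = 22 + 2.326·3.232 = 29.5 days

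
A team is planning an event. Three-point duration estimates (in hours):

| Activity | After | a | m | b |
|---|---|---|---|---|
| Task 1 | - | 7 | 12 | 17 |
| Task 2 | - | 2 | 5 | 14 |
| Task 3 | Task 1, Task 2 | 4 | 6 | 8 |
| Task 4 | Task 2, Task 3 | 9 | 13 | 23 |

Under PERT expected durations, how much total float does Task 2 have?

te_Task 1 = (7 + 4·12 + 17)/6 = 72/6 = 12
te_Task 2 = (2 + 4·5 + 14)/6 = 36/6 = 6
te_Task 3 = (4 + 4·6 + 8)/6 = 36/6 = 6
te_Task 4 = (9 + 4·13 + 23)/6 = 84/6 = 14

Forward pass:
ES_Task 1 = 0; EF_Task 1 = 12
ES_Task 2 = 0; EF_Task 2 = 6
ES_Task 3 = max(EF_Task 1=12, EF_Task 2=6) = 12; EF_Task 3 = 12+6 = 18
ES_Task 4 = max(EF_Task 2=6, EF_Task 3=18) = 18; EF_Task 4 = 18+14 = 32
Expected project duration μ = 32 hours. Critical path: Task 1 → Task 3 → Task 4.

Backward pass:
LF_Task 4 = 32; LS_Task 4 = 32−14 = 18
LF_Task 3 = LS_Task 4 = 18; LS_Task 3 = 18−6 = 12
LF_Task 2 = min(LS_Task 3=12, LS_Task 4=18) = 12; LS_Task 2 = 12−6 = 6
LF_Task 1 = LS_Task 3 = 12; LS_Task 1 = 12−12 = 0
Slack_Task 2 = LS_Task 2 − ES_Task 2 = 6 − 0 = 6

6 hours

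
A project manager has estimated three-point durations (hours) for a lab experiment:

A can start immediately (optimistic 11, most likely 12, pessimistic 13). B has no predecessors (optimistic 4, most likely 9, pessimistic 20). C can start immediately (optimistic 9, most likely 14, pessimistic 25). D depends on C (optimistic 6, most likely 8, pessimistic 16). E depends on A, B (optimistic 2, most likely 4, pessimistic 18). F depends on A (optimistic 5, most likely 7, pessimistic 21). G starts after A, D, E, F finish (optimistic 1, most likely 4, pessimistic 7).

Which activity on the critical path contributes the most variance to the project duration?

C

te_A = (11 + 4·12 + 13)/6 = 72/6 = 12; σ²_A = ((13−11)/6)² = 0.111
te_B = (4 + 4·9 + 20)/6 = 60/6 = 10; σ²_B = ((20−4)/6)² = 7.111
te_C = (9 + 4·14 + 25)/6 = 90/6 = 15; σ²_C = ((25−9)/6)² = 7.111
te_D = (6 + 4·8 + 16)/6 = 54/6 = 9; σ²_D = ((16−6)/6)² = 2.778
te_E = (2 + 4·4 + 18)/6 = 36/6 = 6; σ²_E = ((18−2)/6)² = 7.111
te_F = (5 + 4·7 + 21)/6 = 54/6 = 9; σ²_F = ((21−5)/6)² = 7.111
te_G = (1 + 4·4 + 7)/6 = 24/6 = 4; σ²_G = ((7−1)/6)² = 1.000

Forward pass:
ES_A = 0; EF_A = 12
ES_B = 0; EF_B = 10
ES_C = 0; EF_C = 15
ES_D = 15; EF_D = 15+9 = 24
ES_E = max(EF_A=12, EF_B=10) = 12; EF_E = 12+6 = 18
ES_F = 12; EF_F = 12+9 = 21
ES_G = max(EF_A=12, EF_D=24, EF_E=18, EF_F=21) = 24; EF_G = 24+4 = 28
Expected project duration μ = 28 hours. Critical path: C → D → G.

Variances on critical path: σ²_C=7.111, σ²_D=2.778, σ²_G=1.000.
Largest is σ²_C = 7.111.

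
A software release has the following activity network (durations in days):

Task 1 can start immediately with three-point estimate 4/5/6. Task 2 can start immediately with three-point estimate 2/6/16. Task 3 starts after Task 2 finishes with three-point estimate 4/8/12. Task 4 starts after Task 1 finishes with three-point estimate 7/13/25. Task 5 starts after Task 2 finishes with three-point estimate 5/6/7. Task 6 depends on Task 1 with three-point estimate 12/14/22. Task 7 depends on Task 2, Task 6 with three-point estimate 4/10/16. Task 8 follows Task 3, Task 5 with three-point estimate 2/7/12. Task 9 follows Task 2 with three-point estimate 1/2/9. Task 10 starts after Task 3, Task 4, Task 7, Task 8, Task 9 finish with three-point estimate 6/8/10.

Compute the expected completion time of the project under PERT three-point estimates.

te_Task 1 = (4 + 4·5 + 6)/6 = 30/6 = 5
te_Task 2 = (2 + 4·6 + 16)/6 = 42/6 = 7
te_Task 3 = (4 + 4·8 + 12)/6 = 48/6 = 8
te_Task 4 = (7 + 4·13 + 25)/6 = 84/6 = 14
te_Task 5 = (5 + 4·6 + 7)/6 = 36/6 = 6
te_Task 6 = (12 + 4·14 + 22)/6 = 90/6 = 15
te_Task 7 = (4 + 4·10 + 16)/6 = 60/6 = 10
te_Task 8 = (2 + 4·7 + 12)/6 = 42/6 = 7
te_Task 9 = (1 + 4·2 + 9)/6 = 18/6 = 3
te_Task 10 = (6 + 4·8 + 10)/6 = 48/6 = 8

Forward pass:
ES_Task 1 = 0; EF_Task 1 = 5
ES_Task 2 = 0; EF_Task 2 = 7
ES_Task 3 = 7; EF_Task 3 = 7+8 = 15
ES_Task 4 = 5; EF_Task 4 = 5+14 = 19
ES_Task 5 = 7; EF_Task 5 = 7+6 = 13
ES_Task 6 = 5; EF_Task 6 = 5+15 = 20
ES_Task 7 = max(EF_Task 2=7, EF_Task 6=20) = 20; EF_Task 7 = 20+10 = 30
ES_Task 8 = max(EF_Task 3=15, EF_Task 5=13) = 15; EF_Task 8 = 15+7 = 22
ES_Task 9 = 7; EF_Task 9 = 7+3 = 10
ES_Task 10 = max(EF_Task 3=15, EF_Task 4=19, EF_Task 7=30, EF_Task 8=22, EF_Task 9=10) = 30; EF_Task 10 = 30+8 = 38
Expected project duration μ = 38 days. Critical path: Task 1 → Task 6 → Task 7 → Task 10.

38 days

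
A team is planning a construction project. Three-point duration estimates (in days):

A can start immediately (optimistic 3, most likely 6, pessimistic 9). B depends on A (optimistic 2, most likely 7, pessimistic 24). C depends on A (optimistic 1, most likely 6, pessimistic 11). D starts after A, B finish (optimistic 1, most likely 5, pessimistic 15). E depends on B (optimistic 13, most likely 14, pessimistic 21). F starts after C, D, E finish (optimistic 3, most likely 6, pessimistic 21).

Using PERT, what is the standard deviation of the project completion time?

5.02 days

te_A = (3 + 4·6 + 9)/6 = 36/6 = 6; σ²_A = ((9−3)/6)² = 1.000
te_B = (2 + 4·7 + 24)/6 = 54/6 = 9; σ²_B = ((24−2)/6)² = 13.444
te_C = (1 + 4·6 + 11)/6 = 36/6 = 6; σ²_C = ((11−1)/6)² = 2.778
te_D = (1 + 4·5 + 15)/6 = 36/6 = 6; σ²_D = ((15−1)/6)² = 5.444
te_E = (13 + 4·14 + 21)/6 = 90/6 = 15; σ²_E = ((21−13)/6)² = 1.778
te_F = (3 + 4·6 + 21)/6 = 48/6 = 8; σ²_F = ((21−3)/6)² = 9.000

Forward pass:
ES_A = 0; EF_A = 6
ES_B = 6; EF_B = 6+9 = 15
ES_C = 6; EF_C = 6+6 = 12
ES_D = max(EF_A=6, EF_B=15) = 15; EF_D = 15+6 = 21
ES_E = 15; EF_E = 15+15 = 30
ES_F = max(EF_C=12, EF_D=21, EF_E=30) = 30; EF_F = 30+8 = 38
Expected project duration μ = 38 days. Critical path: A → B → E → F.

Variance along critical path = 1.000 + 13.444 + 1.778 + 9.000 = 25.222
σ = √25.222 = 5.022 days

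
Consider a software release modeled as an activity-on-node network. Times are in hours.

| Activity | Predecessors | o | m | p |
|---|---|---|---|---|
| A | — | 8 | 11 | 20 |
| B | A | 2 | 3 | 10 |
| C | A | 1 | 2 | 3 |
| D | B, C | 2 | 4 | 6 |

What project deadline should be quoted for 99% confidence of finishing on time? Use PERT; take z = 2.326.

25.8 hours

te_A = (8 + 4·11 + 20)/6 = 72/6 = 12; σ²_A = ((20−8)/6)² = 4.000
te_B = (2 + 4·3 + 10)/6 = 24/6 = 4; σ²_B = ((10−2)/6)² = 1.778
te_C = (1 + 4·2 + 3)/6 = 12/6 = 2; σ²_C = ((3−1)/6)² = 0.111
te_D = (2 + 4·4 + 6)/6 = 24/6 = 4; σ²_D = ((6−2)/6)² = 0.444

Forward pass:
ES_A = 0; EF_A = 12
ES_B = 12; EF_B = 12+4 = 16
ES_C = 12; EF_C = 12+2 = 14
ES_D = max(EF_B=16, EF_C=14) = 16; EF_D = 16+4 = 20
Expected project duration μ = 20 hours. Critical path: A → B → D.

Variance along critical path = 4.000 + 1.778 + 0.444 = 6.222; σ = 2.494 hours.
D = μ + z·σ = 20 + 2.326·2.494 = 25.8 hours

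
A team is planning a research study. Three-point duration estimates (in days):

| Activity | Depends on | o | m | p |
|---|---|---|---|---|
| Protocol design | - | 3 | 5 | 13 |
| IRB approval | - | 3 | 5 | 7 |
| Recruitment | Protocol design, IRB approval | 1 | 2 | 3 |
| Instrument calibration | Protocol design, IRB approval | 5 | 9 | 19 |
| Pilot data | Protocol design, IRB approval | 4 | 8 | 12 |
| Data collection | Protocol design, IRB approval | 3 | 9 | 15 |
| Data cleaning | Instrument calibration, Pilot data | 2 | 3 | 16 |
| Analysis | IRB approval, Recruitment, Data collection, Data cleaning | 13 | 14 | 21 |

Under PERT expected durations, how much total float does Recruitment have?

te_Protocol design = (3 + 4·5 + 13)/6 = 36/6 = 6
te_IRB approval = (3 + 4·5 + 7)/6 = 30/6 = 5
te_Recruitment = (1 + 4·2 + 3)/6 = 12/6 = 2
te_Instrument calibration = (5 + 4·9 + 19)/6 = 60/6 = 10
te_Pilot data = (4 + 4·8 + 12)/6 = 48/6 = 8
te_Data collection = (3 + 4·9 + 15)/6 = 54/6 = 9
te_Data cleaning = (2 + 4·3 + 16)/6 = 30/6 = 5
te_Analysis = (13 + 4·14 + 21)/6 = 90/6 = 15

Forward pass:
ES_Protocol design = 0; EF_Protocol design = 6
ES_IRB approval = 0; EF_IRB approval = 5
ES_Recruitment = max(EF_Protocol design=6, EF_IRB approval=5) = 6; EF_Recruitment = 6+2 = 8
ES_Instrument calibration = max(EF_Protocol design=6, EF_IRB approval=5) = 6; EF_Instrument calibration = 6+10 = 16
ES_Pilot data = max(EF_Protocol design=6, EF_IRB approval=5) = 6; EF_Pilot data = 6+8 = 14
ES_Data collection = max(EF_Protocol design=6, EF_IRB approval=5) = 6; EF_Data collection = 6+9 = 15
ES_Data cleaning = max(EF_Instrument calibration=16, EF_Pilot data=14) = 16; EF_Data cleaning = 16+5 = 21
ES_Analysis = max(EF_IRB approval=5, EF_Recruitment=8, EF_Data collection=15, EF_Data cleaning=21) = 21; EF_Analysis = 21+15 = 36
Expected project duration μ = 36 days. Critical path: Protocol design → Instrument calibration → Data cleaning → Analysis.

Backward pass:
LF_Analysis = 36; LS_Analysis = 36−15 = 21
LF_Data cleaning = LS_Analysis = 21; LS_Data cleaning = 21−5 = 16
LF_Data collection = LS_Analysis = 21; LS_Data collection = 21−9 = 12
LF_Pilot data = LS_Data cleaning = 16; LS_Pilot data = 16−8 = 8
LF_Instrument calibration = LS_Data cleaning = 16; LS_Instrument calibration = 16−10 = 6
LF_Recruitment = LS_Analysis = 21; LS_Recruitment = 21−2 = 19
LF_IRB approval = min(LS_Recruitment=19, LS_Instrument calibration=6, LS_Pilot data=8, LS_Data collection=12, LS_Analysis=21) = 6; LS_IRB approval = 6−5 = 1
LF_Protocol design = min(LS_Recruitment=19, LS_Instrument calibration=6, LS_Pilot data=8, LS_Data collection=12) = 6; LS_Protocol design = 6−6 = 0
Slack_Recruitment = LS_Recruitment − ES_Recruitment = 19 − 6 = 13

13 days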